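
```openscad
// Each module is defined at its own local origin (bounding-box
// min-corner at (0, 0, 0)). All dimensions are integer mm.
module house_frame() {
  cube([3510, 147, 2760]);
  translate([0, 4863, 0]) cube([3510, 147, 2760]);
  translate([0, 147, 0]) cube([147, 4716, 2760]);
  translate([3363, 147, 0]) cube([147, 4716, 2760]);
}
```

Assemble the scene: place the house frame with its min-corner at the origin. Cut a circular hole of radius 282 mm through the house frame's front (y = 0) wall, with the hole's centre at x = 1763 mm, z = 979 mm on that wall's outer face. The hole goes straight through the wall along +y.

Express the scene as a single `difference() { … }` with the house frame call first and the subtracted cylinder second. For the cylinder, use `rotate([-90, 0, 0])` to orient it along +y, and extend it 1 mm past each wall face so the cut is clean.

difference() {
  house_frame();
  translate([1763, -1, 979]) rotate([-90, 0, 0]) cylinder(h = 149, r = 282);
}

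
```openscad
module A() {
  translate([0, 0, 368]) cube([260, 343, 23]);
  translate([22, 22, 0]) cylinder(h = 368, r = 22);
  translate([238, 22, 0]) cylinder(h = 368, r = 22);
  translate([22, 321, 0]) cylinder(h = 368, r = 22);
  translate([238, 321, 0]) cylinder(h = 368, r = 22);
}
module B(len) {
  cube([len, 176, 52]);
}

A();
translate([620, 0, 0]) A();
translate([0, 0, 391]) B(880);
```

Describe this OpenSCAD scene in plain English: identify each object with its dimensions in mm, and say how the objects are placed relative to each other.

A is a simple wooden stool: a rectangular seat 260 mm (x) by 343 mm (y), 23 mm thick, top face at z = 391 mm, on four round legs, each 44 mm in diameter. The legs rest on z = 0, each leg's axis is inset half a diameter from the nearest pair of seat edges (so the leg's bounding box is flush with the corner).

B is a rectangular beam 880 mm long (x), 176 mm deep (y), 52 mm thick (z).

The beam spans the tops of two stools placed 360 mm apart, resting at z = 391 mm.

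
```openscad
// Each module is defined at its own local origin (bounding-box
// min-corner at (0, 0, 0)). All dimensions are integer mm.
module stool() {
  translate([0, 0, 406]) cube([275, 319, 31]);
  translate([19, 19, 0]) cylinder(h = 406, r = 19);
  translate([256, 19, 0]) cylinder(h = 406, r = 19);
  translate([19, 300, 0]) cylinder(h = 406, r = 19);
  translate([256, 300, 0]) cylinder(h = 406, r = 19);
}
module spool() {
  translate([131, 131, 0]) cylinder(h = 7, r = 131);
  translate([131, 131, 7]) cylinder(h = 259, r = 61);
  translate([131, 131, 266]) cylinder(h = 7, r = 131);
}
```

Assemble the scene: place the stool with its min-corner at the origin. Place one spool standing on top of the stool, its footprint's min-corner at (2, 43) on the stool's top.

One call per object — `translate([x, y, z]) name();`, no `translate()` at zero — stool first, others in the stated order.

stool();
translate([2, 43, 437]) spool();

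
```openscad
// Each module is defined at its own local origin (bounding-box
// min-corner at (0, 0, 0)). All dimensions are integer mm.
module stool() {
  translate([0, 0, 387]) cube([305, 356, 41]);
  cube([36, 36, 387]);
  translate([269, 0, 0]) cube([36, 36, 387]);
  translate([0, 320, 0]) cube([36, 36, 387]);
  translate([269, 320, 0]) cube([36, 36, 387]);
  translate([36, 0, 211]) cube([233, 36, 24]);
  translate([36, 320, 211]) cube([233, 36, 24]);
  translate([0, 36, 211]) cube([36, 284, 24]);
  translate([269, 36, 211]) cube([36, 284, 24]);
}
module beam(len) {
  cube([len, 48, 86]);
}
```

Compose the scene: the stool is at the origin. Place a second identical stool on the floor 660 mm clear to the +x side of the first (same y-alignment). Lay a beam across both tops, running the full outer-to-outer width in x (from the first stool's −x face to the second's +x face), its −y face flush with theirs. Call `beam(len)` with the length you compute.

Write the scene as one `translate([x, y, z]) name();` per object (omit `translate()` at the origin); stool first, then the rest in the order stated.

stool();
translate([965, 0, 0]) stool();
translate([0, 0, 428]) beam(1270);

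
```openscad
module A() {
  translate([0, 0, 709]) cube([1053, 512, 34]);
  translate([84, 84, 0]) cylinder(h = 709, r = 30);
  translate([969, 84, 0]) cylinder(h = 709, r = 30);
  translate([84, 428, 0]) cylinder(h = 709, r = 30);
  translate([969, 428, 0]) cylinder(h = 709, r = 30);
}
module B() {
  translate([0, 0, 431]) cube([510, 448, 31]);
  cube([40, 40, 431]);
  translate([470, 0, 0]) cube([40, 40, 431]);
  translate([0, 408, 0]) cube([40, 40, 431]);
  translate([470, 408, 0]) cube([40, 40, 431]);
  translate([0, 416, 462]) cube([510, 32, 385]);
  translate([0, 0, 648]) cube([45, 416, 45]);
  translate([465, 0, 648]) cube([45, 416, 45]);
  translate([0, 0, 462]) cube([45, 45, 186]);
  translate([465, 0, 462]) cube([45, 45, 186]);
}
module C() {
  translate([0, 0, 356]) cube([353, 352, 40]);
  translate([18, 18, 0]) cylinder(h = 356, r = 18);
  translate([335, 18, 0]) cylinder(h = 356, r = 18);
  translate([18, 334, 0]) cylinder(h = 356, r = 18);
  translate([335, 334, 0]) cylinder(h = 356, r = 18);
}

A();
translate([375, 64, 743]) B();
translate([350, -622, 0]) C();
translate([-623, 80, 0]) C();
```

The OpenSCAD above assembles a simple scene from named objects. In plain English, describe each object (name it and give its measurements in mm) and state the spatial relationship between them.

A is a table with a 1053×512 mm rectangular top, 34 mm thick, top surface at z = 743 mm, supported by four round legs of 60 mm diameter, each leg's bounding box inset 54 mm from the nearest pair of top edges, running from the floor.

B is a chair: 510×448 mm seat, 31 mm thick, top at z = 462 mm, on four 40 mm square corner legs flush with the seat edges. A 32 mm thick backrest slab spans the full seat width, extending 385 mm above the seat top, its back face flush with the seat's +y edge. Two armrests of 45×45 mm section run along each side from the seat's front edge to the front of the backrest, top faces 231 mm above the seat top and outer faces flush with the seat's x-edges; a 45×45 mm post under the front of each armrest stands on the seat at the front corner.

C is a four-legged stool. The seat is 353×352 mm, 40 mm thick, top at z = 396 mm. It stands on four round legs, each 36 mm in diameter, from z = 0 to the seat underside, each leg's axis is inset half a diameter from the nearest pair of seat edges (so the leg's bounding box is flush with the corner).

The chair is on top of the table. Two stools sit around the table at the −y, −x sides.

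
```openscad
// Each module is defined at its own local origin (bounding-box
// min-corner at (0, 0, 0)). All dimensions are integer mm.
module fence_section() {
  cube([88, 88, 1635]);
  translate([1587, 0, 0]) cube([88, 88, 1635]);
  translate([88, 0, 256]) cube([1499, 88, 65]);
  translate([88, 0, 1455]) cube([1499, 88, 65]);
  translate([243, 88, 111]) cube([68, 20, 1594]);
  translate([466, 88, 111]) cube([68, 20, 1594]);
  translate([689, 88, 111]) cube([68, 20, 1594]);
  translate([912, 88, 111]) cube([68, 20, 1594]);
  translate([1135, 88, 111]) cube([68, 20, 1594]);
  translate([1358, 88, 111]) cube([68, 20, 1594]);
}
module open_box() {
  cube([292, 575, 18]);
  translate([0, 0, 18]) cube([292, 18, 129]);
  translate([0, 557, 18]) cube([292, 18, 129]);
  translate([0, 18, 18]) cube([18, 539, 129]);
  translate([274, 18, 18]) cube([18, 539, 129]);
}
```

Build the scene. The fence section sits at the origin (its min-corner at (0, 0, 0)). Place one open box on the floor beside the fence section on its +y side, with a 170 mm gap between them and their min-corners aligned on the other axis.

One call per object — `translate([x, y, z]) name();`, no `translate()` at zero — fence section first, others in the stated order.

fence_section();
translate([0, 278, 0]) open_box();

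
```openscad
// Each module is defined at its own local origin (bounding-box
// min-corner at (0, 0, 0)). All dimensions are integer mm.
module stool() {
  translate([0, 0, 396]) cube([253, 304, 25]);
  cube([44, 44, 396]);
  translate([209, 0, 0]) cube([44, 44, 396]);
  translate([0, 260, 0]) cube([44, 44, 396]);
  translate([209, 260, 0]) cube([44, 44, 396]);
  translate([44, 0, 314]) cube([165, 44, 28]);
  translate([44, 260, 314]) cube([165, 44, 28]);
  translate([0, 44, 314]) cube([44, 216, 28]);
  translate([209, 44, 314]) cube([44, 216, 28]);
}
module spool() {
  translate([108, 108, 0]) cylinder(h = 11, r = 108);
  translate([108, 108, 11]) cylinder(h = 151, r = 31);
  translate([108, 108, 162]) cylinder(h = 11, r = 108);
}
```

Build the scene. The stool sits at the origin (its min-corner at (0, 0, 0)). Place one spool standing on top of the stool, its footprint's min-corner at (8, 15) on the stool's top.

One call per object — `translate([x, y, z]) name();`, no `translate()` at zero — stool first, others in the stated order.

stool();
translate([8, 15, 421]) spool();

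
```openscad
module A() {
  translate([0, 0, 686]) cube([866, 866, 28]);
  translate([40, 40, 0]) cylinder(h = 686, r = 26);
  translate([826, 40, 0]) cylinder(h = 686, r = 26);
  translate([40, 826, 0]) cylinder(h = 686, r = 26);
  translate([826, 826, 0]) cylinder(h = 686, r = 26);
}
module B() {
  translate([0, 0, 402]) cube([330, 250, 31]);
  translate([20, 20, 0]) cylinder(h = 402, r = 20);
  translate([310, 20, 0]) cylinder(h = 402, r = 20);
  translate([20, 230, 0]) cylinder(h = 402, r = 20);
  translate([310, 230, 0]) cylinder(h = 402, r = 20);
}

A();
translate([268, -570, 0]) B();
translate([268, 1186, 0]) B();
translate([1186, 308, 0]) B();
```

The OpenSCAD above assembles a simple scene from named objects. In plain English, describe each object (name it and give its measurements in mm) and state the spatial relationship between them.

A is a table: top 866 mm (x) × 866 mm (y), 28 mm thick, upper face at z = 714 mm, on four round legs of 52 mm diameter, each leg's bounding box inset 14 mm from the nearest pair of top edges, running from z = 0 to the bottom of the top.

B is a four-legged stool. The seat is 330×250 mm, 31 mm thick, top at z = 433 mm. It stands on four round legs, each 40 mm in diameter, from z = 0 to the seat underside, each leg's axis is inset half a diameter from the nearest pair of seat edges (so the leg's bounding box is flush with the corner).

Three stools sit around the table at the −y, +y, +x sides.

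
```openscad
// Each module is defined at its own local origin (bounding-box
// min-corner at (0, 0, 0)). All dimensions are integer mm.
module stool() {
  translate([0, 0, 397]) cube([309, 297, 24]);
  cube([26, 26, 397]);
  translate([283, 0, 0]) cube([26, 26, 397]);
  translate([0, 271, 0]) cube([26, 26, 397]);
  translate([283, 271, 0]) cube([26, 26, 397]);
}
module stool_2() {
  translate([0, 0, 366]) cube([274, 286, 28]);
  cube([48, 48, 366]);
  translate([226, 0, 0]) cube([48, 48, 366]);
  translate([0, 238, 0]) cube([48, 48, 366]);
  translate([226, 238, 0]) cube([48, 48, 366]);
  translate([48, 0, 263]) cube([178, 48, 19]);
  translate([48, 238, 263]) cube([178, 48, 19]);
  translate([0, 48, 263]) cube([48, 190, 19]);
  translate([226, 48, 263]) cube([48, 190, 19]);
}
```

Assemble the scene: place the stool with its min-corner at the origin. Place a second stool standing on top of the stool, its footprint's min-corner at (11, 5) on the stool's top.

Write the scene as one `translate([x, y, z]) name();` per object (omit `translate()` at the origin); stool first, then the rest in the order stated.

stool();
translate([11, 5, 421]) stool_2();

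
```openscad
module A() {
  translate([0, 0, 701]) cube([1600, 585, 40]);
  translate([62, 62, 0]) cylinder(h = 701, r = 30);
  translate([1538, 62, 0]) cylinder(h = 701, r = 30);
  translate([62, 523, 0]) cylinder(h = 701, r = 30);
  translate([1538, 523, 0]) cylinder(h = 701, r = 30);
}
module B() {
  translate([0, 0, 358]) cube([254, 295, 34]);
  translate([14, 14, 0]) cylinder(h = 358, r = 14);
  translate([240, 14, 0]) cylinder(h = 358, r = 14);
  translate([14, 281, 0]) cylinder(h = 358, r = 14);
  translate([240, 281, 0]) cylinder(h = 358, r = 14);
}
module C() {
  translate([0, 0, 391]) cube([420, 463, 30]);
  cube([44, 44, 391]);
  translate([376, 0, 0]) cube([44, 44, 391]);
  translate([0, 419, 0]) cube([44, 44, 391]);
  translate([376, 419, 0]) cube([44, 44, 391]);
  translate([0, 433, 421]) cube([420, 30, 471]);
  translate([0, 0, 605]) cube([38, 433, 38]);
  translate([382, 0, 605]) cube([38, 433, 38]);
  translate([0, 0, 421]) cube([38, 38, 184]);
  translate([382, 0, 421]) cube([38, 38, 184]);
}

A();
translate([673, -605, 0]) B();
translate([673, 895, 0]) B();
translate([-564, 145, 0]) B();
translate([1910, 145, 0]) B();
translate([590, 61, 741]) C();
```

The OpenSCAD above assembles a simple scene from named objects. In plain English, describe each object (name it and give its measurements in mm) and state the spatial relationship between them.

A is a table with a 1600×585 mm rectangular top, 40 mm thick, top surface at z = 741 mm, supported by four round legs of 60 mm diameter, each leg's bounding box inset 32 mm from the nearest pair of top edges, running from the floor.

B is a four-legged stool. The seat is 254×295 mm, 34 mm thick, top at z = 392 mm. It stands on four round legs, each 28 mm in diameter, from z = 0 to the seat underside, each leg's axis is inset half a diameter from the nearest pair of seat edges (so the leg's bounding box is flush with the corner).

C is a chair. The seat is a 420×463×30 mm slab with its top at z = 421 mm, on four 44×44 mm corner legs (flush with the seat edges, standing on z = 0). A flat backrest 30 mm thick, 471 mm tall, spans the full seat width and rises from the seat top along its +y edge, rear face flush with the rear of the seat. Two armrests of 38×38 mm section run along each side from the seat's front edge to the front of the backrest, top faces 222 mm above the seat top and outer faces flush with the seat's x-edges; a 38×38 mm post under the front of each armrest stands on the seat at the front corner.

Four stools sit around the table at the −y, +y, −x, +x sides. The chair is on top of the table, centred.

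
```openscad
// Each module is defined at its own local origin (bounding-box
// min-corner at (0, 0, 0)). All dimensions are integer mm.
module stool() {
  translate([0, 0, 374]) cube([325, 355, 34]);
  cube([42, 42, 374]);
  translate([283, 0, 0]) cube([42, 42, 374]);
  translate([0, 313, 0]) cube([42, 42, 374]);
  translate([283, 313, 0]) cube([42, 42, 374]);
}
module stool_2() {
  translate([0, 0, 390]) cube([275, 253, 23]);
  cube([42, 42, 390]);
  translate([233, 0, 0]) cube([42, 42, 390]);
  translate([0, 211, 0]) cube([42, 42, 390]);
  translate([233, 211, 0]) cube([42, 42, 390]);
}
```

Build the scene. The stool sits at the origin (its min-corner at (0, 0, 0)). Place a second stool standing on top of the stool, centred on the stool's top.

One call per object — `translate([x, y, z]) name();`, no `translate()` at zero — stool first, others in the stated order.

stool();
translate([25, 51, 408]) stool_2();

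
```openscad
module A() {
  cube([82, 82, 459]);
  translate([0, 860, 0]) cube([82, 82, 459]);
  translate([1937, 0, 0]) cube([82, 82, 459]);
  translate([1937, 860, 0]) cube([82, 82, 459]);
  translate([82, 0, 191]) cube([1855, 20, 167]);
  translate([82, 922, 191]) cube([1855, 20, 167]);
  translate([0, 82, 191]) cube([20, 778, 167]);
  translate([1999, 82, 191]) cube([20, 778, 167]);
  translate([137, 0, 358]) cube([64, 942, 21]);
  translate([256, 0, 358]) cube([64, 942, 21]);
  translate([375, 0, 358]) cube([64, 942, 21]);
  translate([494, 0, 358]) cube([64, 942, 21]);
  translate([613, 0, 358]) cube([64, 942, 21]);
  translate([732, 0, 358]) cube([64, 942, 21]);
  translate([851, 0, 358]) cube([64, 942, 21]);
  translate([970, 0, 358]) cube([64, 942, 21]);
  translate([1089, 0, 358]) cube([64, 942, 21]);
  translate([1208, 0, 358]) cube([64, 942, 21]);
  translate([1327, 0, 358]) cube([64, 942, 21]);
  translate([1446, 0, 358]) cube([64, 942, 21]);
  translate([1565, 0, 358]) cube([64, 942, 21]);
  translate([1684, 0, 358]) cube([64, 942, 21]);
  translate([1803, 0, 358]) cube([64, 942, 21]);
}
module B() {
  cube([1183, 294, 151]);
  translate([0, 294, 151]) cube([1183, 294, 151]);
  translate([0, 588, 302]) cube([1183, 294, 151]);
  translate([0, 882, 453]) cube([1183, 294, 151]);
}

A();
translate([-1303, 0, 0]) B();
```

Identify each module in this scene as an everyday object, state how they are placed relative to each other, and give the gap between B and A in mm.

The staircase's nearest face is 120 mm from the bed frame's −x face.

A is a bed frame. B is a staircase. The staircase is on the floor beside the bed frame on its −x side. The gap between the staircase and the bed frame is 120 mm.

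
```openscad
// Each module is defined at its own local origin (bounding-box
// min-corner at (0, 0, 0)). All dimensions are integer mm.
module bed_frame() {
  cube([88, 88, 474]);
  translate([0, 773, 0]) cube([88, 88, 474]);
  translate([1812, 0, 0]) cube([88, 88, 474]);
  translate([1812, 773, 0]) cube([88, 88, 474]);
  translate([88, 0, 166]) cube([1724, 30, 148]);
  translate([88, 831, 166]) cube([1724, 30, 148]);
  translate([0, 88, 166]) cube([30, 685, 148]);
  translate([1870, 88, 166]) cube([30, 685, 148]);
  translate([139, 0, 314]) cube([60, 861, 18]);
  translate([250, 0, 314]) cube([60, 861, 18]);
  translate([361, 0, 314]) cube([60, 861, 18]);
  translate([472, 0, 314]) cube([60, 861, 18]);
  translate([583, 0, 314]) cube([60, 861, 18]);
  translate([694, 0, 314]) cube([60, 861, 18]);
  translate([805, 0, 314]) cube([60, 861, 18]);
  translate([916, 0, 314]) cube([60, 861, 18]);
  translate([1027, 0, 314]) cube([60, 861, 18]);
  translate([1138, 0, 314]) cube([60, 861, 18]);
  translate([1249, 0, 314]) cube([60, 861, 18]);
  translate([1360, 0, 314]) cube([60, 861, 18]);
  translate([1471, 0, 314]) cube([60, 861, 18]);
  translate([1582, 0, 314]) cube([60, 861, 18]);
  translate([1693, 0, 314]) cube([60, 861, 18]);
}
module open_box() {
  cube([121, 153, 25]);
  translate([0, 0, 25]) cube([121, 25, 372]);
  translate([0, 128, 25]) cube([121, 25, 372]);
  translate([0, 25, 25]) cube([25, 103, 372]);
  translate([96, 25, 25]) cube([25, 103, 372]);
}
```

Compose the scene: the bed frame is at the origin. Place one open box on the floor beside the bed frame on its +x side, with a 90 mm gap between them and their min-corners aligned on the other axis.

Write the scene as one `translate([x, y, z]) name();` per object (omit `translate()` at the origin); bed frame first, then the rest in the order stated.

bed_frame();
translate([1990, 0, 0]) open_box();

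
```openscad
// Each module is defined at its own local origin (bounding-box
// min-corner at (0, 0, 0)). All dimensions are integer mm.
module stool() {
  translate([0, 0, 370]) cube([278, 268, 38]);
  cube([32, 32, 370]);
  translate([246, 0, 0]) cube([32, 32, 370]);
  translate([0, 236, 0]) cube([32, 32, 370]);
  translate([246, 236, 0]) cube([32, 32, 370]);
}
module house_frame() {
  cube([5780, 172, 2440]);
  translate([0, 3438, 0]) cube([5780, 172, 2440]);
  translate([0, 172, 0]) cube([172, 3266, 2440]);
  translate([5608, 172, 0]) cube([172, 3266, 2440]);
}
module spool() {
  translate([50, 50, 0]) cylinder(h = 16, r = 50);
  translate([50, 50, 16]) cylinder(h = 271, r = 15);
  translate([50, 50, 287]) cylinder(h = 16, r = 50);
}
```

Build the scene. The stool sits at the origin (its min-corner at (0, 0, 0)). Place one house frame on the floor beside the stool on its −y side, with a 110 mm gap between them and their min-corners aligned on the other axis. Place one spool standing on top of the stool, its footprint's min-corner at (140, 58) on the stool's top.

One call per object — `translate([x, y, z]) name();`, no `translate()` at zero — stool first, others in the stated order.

stool();
translate([0, -3720, 0]) house_frame();
translate([140, 58, 408]) spool();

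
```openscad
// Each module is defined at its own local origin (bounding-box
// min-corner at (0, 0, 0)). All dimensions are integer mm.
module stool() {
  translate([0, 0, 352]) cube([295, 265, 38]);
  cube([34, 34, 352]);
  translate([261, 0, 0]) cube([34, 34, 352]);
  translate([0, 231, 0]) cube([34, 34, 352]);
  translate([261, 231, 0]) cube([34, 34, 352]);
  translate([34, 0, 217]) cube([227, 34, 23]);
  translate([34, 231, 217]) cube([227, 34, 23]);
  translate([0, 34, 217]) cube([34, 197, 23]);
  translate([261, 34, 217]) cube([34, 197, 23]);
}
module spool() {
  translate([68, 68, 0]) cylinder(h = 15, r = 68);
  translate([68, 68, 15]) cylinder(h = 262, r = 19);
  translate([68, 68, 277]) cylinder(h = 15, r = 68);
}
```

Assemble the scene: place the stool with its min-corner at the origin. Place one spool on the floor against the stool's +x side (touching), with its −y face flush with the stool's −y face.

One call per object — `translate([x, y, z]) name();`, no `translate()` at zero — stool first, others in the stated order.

stool();
translate([295, 0, 0]) spool();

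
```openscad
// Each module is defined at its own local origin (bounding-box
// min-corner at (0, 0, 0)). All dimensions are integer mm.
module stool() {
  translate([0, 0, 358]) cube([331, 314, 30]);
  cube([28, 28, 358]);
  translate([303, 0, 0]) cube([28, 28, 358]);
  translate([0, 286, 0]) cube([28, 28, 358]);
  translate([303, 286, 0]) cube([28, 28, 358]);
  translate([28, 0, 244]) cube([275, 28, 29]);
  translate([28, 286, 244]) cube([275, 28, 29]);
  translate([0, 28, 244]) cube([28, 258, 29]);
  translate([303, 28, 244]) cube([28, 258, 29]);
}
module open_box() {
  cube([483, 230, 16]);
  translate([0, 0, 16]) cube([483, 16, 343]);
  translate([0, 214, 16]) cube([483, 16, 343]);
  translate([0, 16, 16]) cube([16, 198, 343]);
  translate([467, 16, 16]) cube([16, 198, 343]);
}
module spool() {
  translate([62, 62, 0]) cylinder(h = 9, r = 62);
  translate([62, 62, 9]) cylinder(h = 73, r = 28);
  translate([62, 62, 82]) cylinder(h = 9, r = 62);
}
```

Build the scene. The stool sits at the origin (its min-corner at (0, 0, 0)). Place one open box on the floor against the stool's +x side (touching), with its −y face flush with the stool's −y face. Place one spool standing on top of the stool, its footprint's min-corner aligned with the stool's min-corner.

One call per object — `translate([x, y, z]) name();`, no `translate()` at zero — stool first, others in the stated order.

stool();
translate([331, 0, 0]) open_box();
translate([0, 0, 388]) spool();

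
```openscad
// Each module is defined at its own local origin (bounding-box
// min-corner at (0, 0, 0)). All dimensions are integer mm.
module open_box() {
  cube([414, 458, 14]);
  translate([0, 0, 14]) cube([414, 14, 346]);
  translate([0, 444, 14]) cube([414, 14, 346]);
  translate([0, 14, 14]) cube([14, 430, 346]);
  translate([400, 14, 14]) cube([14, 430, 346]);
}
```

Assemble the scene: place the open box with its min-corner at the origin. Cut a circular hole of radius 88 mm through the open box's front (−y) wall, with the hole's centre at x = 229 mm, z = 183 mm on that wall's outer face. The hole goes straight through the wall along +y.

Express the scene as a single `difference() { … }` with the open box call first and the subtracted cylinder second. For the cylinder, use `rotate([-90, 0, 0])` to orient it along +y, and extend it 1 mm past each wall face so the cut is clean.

difference() {
  open_box();
  translate([229, -1, 183]) rotate([-90, 0, 0]) cylinder(h = 16, r = 88);
}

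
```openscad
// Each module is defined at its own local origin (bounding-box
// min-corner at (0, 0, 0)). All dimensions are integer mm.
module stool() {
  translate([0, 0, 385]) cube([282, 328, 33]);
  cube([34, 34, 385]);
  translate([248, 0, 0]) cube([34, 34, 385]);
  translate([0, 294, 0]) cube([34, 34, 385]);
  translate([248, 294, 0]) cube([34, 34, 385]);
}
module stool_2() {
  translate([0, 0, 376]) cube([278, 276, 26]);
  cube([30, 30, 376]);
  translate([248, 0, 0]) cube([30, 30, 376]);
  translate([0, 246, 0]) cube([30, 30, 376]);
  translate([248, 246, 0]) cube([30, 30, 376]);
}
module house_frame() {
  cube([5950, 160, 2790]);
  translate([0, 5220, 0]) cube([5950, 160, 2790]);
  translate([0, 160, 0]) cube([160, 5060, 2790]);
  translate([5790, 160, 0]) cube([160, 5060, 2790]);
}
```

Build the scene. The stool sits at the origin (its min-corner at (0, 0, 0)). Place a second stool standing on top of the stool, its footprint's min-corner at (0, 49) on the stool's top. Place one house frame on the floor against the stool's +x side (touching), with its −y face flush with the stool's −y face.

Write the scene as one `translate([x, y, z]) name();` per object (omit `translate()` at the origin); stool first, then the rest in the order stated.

stool();
translate([0, 49, 418]) stool_2();
translate([282, 0, 0]) house_frame();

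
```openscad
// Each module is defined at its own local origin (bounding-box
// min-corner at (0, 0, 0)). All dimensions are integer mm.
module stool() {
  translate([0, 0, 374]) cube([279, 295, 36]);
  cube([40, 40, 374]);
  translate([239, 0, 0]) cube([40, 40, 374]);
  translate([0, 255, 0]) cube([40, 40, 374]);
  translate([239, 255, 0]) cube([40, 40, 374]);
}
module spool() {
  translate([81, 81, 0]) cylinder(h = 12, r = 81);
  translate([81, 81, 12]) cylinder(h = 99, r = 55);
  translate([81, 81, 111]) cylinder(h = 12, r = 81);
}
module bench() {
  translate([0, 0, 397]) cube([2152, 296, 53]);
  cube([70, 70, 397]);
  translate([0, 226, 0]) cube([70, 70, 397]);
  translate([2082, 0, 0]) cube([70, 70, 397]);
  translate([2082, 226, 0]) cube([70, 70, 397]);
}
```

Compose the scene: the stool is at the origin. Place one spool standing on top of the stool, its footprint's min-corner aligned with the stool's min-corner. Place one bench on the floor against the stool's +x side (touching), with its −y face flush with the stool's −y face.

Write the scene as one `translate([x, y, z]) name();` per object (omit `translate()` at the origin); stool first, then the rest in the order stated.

stool();
translate([0, 0, 410]) spool();
translate([279, 0, 0]) bench();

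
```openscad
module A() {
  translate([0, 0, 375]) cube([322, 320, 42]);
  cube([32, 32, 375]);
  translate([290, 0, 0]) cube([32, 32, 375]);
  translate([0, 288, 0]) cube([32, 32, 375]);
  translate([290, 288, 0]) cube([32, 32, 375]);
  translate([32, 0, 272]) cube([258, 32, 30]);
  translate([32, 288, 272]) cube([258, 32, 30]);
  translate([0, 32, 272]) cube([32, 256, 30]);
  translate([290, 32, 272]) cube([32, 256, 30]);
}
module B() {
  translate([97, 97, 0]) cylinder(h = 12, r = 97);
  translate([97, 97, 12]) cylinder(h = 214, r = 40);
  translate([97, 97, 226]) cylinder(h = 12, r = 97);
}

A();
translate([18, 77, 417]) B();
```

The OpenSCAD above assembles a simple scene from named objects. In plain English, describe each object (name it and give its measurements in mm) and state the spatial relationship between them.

A is a four-legged stool. The seat is a 322×320×42 mm slab whose top surface is at z = 417 mm; four square legs, each 32×32 mm in cross-section, run from the floor (z = 0) to the underside of the seat, each flush with a corner of the seat. Four stretchers, 32 mm wide and 30 mm tall, connect adjacent legs with their undersides at z = 272 mm, each running between the inner faces of the legs it joins and aligned with the legs' outer faces on the other axis.

B is a spool: two coaxial disc flanges of radius 97 mm and thickness 12 mm, joined by a core cylinder of radius 40 mm and height 214 mm. The lower flange rests on z = 0 and the three cylinders share a vertical axis.

The spool is on top of the stool.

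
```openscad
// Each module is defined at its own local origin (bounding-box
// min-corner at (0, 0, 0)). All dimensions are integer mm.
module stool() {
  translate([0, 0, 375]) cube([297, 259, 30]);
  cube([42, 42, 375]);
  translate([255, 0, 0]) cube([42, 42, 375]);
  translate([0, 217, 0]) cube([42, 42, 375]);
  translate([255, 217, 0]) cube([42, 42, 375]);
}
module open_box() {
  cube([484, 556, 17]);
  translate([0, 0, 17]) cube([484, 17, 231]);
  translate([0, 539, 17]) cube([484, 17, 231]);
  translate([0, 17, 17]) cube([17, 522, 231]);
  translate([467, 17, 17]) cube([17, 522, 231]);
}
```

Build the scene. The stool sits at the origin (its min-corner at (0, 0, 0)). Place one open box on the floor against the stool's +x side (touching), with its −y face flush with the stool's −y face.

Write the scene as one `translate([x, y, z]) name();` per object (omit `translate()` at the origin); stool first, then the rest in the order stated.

stool();
translate([297, 0, 0]) open_box();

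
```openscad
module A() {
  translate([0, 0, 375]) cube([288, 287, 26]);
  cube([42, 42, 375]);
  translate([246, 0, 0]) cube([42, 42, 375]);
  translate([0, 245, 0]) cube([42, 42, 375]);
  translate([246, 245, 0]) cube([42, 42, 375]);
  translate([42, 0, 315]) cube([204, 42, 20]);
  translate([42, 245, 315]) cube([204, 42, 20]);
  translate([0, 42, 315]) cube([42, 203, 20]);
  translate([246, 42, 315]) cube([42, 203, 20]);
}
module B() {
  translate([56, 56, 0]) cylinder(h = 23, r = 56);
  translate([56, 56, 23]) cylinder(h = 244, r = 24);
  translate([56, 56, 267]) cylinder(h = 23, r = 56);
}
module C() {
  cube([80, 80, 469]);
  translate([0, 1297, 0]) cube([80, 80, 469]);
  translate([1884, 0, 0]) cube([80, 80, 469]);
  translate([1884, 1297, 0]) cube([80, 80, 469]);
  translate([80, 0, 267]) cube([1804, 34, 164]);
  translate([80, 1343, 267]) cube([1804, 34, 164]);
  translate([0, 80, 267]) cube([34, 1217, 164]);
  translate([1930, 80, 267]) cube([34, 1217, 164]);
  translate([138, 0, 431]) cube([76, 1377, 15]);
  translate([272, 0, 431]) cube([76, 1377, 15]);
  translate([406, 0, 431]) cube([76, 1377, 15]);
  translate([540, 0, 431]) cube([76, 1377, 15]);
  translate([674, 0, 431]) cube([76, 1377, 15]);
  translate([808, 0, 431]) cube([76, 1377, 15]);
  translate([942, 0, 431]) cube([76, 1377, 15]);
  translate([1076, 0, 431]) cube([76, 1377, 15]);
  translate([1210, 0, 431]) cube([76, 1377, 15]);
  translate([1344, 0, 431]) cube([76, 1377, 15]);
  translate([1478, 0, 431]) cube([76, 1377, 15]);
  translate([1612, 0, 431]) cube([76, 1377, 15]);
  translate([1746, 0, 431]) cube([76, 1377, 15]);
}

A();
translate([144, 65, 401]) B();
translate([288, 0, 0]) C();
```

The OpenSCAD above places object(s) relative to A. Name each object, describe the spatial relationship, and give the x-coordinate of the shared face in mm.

The stool's +x face and the bed frame's −x face are both at x = 288 mm.

A is a stool. B is a spool. C is a bed frame. The spool is on top of the stool. The bed frame is against the stool's +x side, with their −y faces flush. The x-coordinate of the shared face is 288 mm.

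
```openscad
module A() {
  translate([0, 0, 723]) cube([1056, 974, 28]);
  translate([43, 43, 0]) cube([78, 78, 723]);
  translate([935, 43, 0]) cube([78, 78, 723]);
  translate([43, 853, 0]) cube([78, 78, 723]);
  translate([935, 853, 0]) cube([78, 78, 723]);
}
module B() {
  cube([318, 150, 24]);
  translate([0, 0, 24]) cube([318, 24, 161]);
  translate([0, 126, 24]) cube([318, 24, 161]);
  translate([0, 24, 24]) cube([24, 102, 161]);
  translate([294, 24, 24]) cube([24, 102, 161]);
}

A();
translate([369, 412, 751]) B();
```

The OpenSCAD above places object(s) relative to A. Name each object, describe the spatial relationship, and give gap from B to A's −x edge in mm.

The open box's min-x is at 369; the table's min-x is 0; gap = 369 mm.

A is a table. B is an open box. The open box is on top of the table, centred. The gap from the open box to the table's −x edge is 369 mm.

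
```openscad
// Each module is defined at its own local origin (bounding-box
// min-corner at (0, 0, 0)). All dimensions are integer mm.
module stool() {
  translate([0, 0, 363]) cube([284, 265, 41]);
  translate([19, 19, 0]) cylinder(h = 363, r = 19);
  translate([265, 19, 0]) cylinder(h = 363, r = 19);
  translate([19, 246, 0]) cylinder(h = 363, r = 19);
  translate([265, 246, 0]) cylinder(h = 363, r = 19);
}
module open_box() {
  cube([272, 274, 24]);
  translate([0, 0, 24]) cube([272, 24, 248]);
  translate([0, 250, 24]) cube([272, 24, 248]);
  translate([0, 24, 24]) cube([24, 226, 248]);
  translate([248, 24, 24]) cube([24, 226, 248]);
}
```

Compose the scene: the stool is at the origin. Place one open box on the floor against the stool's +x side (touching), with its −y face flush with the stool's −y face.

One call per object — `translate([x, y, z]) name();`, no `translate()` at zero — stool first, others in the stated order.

stool();
translate([284, 0, 0]) open_box();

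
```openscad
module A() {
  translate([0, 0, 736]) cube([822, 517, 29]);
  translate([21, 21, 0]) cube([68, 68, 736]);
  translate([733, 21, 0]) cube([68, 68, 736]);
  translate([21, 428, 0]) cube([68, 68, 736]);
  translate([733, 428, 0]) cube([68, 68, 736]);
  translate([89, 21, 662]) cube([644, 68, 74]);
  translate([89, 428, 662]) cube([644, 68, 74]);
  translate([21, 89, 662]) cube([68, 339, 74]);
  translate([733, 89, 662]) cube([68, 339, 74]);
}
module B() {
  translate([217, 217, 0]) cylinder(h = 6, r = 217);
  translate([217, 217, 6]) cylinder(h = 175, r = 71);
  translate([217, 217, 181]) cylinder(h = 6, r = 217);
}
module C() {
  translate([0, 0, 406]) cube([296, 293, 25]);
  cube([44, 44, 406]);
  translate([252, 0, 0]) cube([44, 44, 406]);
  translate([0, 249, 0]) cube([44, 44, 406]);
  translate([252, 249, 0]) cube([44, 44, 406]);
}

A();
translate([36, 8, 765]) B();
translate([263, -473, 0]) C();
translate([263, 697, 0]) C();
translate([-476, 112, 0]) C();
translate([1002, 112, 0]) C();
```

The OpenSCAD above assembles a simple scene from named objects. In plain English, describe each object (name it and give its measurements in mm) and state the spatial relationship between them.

A is a table with a 822×517 mm rectangular top, 29 mm thick, top surface at z = 765 mm, supported by four 68×68 mm square legs, each inset 21 mm from the nearest pair of top edges, running from the floor. Four apron rails, 68 mm thick and 74 mm tall, run between adjacent legs with their top edges flush with the underside of the top and their outer faces flush with the legs' outer faces.

B is a spool: two coaxial disc flanges of radius 217 mm and thickness 6 mm, joined by a core cylinder of radius 71 mm and height 175 mm. The lower flange rests on z = 0 and the three cylinders share a vertical axis.

C is a simple wooden stool: a rectangular seat 296 mm (x) by 293 mm (y), 25 mm thick, top face at z = 431 mm, on four square legs, each 44×44 mm in cross-section. The legs rest on z = 0, each flush with a corner of the seat.

The spool is on top of the table. Four stools sit around the table at the −y, +y, −x, +x sides.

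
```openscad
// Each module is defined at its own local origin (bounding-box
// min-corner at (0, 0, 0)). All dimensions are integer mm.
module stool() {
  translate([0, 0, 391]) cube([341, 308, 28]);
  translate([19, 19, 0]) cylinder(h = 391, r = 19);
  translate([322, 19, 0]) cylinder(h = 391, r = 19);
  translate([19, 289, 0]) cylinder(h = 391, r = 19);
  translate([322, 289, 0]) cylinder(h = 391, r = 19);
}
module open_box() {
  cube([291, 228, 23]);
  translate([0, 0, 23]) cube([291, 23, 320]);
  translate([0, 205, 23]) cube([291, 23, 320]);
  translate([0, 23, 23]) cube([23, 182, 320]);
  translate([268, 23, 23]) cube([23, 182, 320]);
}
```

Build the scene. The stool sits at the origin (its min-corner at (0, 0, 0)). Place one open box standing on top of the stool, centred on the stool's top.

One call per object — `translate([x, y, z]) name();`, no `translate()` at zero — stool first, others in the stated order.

stool();
translate([25, 40, 419]) open_box();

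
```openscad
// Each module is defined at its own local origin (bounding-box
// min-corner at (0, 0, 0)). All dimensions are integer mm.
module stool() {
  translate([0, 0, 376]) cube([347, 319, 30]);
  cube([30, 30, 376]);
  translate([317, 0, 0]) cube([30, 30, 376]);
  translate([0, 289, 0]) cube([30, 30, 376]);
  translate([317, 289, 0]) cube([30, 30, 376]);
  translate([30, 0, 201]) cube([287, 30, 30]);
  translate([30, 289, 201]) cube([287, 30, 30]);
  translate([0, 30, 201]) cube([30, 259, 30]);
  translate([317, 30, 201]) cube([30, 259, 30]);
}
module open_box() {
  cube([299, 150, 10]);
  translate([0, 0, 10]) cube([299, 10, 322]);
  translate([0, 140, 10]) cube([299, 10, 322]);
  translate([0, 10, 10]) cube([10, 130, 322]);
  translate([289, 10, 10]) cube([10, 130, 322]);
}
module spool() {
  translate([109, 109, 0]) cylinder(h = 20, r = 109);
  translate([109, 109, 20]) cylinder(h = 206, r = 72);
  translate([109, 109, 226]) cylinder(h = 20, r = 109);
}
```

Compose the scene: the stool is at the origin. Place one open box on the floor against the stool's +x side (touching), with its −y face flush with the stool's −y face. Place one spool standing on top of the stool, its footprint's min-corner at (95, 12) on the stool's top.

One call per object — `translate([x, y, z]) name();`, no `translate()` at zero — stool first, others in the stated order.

stool();
translate([347, 0, 0]) open_box();
translate([95, 12, 406]) spool();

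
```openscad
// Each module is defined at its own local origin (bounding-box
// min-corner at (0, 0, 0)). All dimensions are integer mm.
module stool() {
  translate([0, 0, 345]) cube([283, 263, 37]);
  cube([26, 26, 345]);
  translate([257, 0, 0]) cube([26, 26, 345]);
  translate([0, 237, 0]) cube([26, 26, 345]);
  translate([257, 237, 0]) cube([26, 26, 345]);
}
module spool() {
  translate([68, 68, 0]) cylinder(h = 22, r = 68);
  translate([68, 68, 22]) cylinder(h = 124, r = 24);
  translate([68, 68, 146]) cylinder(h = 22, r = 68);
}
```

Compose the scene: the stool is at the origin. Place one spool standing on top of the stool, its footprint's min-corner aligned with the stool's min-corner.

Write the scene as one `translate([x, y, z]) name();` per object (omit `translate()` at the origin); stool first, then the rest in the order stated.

stool();
translate([0, 0, 382]) spool();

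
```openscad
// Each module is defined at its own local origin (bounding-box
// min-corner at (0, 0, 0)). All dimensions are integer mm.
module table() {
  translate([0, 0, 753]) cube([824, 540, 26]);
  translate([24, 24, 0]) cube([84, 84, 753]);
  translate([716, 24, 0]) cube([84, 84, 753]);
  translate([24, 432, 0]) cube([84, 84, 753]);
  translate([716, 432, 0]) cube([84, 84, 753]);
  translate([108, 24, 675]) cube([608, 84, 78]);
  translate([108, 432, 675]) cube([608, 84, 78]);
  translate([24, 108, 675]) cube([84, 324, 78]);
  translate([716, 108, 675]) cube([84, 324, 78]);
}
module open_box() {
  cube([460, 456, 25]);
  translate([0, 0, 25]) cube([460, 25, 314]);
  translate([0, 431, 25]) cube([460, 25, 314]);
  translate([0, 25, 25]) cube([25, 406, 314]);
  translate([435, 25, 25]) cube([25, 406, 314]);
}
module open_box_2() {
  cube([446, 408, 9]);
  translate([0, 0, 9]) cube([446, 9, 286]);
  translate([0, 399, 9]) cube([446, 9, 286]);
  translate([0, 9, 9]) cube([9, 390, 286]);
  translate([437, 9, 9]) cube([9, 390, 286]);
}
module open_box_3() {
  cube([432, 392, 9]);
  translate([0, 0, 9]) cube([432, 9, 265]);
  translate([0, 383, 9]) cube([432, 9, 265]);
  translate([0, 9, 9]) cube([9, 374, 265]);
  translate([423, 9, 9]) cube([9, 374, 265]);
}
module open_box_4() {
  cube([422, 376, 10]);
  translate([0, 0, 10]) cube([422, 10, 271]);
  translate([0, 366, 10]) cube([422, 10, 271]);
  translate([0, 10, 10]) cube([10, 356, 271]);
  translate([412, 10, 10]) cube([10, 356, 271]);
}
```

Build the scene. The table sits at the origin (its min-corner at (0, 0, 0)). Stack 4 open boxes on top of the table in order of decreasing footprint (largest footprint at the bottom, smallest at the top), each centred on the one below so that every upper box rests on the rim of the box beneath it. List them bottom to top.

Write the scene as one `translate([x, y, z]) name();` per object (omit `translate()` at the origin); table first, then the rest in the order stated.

table();
translate([182, 42, 779]) open_box();
translate([189, 66, 1118]) open_box_2();
translate([196, 74, 1413]) open_box_3();
translate([201, 82, 1687]) open_box_4();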